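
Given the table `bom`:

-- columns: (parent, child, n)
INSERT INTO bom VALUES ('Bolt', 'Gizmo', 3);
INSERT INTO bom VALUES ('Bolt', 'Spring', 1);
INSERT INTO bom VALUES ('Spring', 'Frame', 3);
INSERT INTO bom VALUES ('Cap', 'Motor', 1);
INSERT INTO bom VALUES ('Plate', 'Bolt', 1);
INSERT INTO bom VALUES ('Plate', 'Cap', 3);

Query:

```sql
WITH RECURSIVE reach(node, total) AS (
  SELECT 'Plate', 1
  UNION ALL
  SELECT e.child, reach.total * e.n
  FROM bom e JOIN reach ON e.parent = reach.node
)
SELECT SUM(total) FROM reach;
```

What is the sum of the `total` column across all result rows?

15

Base: (Plate, total=1).
Iteration 1: components of {Plate} -> Bolt = 1*1 = 1, Cap = 1*3 = 3.
Iteration 2: components of {Bolt,Cap} -> Gizmo = 1*3 = 3, Motor = 3*1 = 3, Spring = 1*1 = 1.
Iteration 3: components of {Gizmo,Motor,Spring} -> Frame = 1*3 = 3.
Iteration 4: no further components; recursion stops.
SUM(total) = 1 + 1 + 3 + 1 + 3 + 3 + 3 = 15.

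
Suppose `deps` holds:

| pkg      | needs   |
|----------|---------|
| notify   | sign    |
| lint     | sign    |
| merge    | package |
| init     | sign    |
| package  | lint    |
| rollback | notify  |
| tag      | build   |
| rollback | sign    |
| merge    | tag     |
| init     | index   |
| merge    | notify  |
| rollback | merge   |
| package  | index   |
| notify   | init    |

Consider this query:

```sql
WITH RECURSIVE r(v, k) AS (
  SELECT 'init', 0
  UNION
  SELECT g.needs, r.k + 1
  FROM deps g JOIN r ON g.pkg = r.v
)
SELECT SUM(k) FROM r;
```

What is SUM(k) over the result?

Base: (init, k=0).
Iteration 1: edges from {init} -> (index, k=1), (sign, k=1).
Iteration 2: no outgoing edges from {index,sign}; recursion stops.
SUM(k) = 0 + 1 + 1 = 2.

2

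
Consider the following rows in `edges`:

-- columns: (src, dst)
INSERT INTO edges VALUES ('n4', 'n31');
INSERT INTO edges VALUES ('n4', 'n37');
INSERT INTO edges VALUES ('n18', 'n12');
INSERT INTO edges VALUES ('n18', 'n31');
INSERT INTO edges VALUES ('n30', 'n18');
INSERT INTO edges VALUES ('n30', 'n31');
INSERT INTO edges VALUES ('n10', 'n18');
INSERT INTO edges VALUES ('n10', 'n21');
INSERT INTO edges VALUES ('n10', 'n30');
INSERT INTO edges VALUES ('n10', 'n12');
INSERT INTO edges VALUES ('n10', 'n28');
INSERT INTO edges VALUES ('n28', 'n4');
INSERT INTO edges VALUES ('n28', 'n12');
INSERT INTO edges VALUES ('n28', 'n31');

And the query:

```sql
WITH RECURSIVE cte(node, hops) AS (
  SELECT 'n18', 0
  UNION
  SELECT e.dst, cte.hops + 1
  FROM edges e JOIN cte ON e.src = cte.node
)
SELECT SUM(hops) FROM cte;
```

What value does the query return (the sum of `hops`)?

Base: (n18, hops=0).
Iteration 1: edges from {n18} -> (n12, hops=1), (n31, hops=1).
Iteration 2: no outgoing edges from {n12,n31}; recursion stops.
SUM(hops) = 0 + 1 + 1 = 2.

2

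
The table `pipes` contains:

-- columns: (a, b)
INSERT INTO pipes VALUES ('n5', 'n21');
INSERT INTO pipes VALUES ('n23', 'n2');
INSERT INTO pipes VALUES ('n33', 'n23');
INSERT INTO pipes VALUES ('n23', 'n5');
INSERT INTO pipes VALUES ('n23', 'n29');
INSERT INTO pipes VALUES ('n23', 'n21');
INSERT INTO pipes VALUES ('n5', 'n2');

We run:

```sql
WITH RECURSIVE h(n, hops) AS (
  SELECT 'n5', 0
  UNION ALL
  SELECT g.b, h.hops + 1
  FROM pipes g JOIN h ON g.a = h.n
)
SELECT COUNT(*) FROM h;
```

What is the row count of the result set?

Base: (n5, hops=0).
Iteration 1: edges from {n5} -> (n2, hops=1), (n21, hops=1).
Iteration 2: no outgoing edges from {n2,n21}; recursion stops.
Total rows emitted: 3.

3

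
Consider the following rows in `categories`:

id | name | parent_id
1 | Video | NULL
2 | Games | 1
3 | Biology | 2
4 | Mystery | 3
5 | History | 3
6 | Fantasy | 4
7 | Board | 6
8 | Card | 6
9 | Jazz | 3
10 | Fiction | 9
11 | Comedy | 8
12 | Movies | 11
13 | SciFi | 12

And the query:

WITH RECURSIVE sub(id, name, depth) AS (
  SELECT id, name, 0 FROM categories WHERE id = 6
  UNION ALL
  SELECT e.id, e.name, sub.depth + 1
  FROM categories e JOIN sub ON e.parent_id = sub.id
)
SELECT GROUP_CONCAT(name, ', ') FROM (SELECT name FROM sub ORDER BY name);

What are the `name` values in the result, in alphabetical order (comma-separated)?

Board, Card, Comedy, Fantasy, Movies, SciFi

Base: id=6 (Fantasy) at depth 0.
Iteration 1: rows with parent_id in {6} -> Board (id 7, depth 1), Card (id 8, depth 1).
Iteration 2: rows with parent_id in {7,8} -> Comedy (id 11, depth 2).
Iteration 3: rows with parent_id in {11} -> Movies (id 12, depth 3).
Iteration 4: rows with parent_id in {12} -> SciFi (id 13, depth 4).
Iteration 5: no rows with parent_id in {13}; recursion stops.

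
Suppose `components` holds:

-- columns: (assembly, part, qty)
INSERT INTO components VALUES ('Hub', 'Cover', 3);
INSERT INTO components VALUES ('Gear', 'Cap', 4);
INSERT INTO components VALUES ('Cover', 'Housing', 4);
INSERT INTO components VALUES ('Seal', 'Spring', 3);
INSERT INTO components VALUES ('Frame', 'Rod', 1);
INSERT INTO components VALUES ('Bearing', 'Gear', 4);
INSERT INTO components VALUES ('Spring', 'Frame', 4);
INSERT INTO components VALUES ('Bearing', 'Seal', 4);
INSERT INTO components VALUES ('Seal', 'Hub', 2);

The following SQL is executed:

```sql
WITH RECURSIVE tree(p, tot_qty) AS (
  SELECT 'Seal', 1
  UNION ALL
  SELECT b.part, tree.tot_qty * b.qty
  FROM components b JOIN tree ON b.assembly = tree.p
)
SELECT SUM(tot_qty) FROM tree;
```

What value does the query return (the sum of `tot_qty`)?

Base: (Seal, tot_qty=1).
Iteration 1: components of {Seal} -> Hub = 1*2 = 2, Spring = 1*3 = 3.
Iteration 2: components of {Hub,Spring} -> Cover = 2*3 = 6, Frame = 3*4 = 12.
Iteration 3: components of {Cover,Frame} -> Housing = 6*4 = 24, Rod = 12*1 = 12.
Iteration 4: no further components; recursion stops.
SUM(tot_qty) = 1 + 2 + 3 + 6 + 12 + 24 + 12 = 60.

60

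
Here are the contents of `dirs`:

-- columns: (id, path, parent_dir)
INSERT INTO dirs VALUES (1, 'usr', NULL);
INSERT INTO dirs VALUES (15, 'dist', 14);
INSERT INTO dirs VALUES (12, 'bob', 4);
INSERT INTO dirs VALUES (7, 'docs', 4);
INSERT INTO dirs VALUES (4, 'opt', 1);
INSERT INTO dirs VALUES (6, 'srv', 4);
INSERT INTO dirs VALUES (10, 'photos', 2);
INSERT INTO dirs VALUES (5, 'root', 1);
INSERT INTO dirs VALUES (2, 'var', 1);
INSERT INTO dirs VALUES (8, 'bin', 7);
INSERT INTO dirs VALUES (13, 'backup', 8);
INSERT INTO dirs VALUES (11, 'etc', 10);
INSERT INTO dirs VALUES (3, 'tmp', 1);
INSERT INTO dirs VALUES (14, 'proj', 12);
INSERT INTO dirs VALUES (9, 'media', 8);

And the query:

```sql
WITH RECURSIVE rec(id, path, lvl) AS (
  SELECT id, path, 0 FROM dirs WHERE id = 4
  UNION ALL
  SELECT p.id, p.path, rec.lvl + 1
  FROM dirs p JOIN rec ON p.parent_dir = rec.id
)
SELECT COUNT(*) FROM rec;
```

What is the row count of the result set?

Base: id=4 (opt) at lvl 0.
Iteration 1: rows with parent_dir in {4} -> srv (id 6, lvl 1), docs (id 7, lvl 1), bob (id 12, lvl 1).
Iteration 2: rows with parent_dir in {6,7,12} -> bin (id 8, lvl 2), proj (id 14, lvl 2).
Iteration 3: rows with parent_dir in {8,14} -> media (id 9, lvl 3), backup (id 13, lvl 3), dist (id 15, lvl 3).
Iteration 4: no rows with parent_dir in {9,13,15}; recursion stops.
Total rows emitted: 9.

9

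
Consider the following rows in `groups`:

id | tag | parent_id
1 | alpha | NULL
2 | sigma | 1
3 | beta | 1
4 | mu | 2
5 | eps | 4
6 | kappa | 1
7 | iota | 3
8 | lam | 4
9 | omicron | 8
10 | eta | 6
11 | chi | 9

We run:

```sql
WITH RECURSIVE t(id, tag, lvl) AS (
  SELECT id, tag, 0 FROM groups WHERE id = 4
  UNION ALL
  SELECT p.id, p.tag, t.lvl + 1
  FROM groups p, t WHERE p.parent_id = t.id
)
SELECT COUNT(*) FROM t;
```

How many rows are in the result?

5

Base: id=4 (mu) at lvl 0.
Iteration 1: rows with parent_id in {4} -> eps (id 5, lvl 1), lam (id 8, lvl 1).
Iteration 2: rows with parent_id in {5,8} -> omicron (id 9, lvl 2).
Iteration 3: rows with parent_id in {9} -> chi (id 11, lvl 3).
Iteration 4: no rows with parent_id in {11}; recursion stops.
Total rows emitted: 5.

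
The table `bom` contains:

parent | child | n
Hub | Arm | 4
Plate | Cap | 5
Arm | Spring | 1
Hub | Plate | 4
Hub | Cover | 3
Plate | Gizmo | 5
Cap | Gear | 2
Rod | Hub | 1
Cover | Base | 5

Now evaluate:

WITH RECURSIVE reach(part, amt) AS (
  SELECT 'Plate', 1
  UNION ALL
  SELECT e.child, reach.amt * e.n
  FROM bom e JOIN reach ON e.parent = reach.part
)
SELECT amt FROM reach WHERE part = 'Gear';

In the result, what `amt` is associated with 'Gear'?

10

Base: (Plate, amt=1).
Iteration 1: components of {Plate} -> Cap = 1*5 = 5, Gizmo = 1*5 = 5.
Iteration 2: components of {Cap,Gizmo} -> Gear = 5*2 = 10.
Iteration 3: no further components; recursion stops.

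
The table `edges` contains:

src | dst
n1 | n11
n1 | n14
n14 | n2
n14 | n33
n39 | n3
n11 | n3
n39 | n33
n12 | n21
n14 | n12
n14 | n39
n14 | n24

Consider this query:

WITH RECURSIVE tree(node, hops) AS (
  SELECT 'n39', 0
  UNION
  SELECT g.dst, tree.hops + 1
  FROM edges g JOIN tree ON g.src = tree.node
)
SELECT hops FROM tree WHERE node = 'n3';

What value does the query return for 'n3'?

1

Base: (n39, hops=0).
Iteration 1: edges from {n39} -> (n3, hops=1), (n33, hops=1).
Iteration 2: no outgoing edges from {n3,n33}; recursion stops.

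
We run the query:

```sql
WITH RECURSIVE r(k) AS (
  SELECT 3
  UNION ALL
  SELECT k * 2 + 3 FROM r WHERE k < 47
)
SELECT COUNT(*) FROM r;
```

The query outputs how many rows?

5

Base: k=3.
Iteration 1: 3 < 47 holds -> k = 3 * 2 + 3 = 9.
Iteration 2: 9 < 47 holds -> k = 9 * 2 + 3 = 21.
Iteration 3: 21 < 47 holds -> k = 21 * 2 + 3 = 45.
Iteration 4: 45 < 47 holds -> k = 45 * 2 + 3 = 93.
Iteration 5: 93 < 47 fails; recursion stops.
Total rows emitted: 5.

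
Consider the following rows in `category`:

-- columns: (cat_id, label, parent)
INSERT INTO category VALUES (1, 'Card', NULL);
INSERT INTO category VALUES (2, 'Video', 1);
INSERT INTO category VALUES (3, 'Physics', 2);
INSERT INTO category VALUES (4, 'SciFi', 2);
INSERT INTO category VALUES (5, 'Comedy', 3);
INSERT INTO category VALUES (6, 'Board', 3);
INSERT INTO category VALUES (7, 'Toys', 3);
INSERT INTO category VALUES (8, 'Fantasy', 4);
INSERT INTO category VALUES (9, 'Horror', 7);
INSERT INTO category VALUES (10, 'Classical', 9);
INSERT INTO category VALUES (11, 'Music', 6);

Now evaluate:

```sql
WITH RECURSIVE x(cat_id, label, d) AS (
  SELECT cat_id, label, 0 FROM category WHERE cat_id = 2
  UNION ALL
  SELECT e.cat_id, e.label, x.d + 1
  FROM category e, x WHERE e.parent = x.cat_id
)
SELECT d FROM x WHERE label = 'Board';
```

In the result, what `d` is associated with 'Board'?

2

Base: cat_id=2 (Video) at d 0.
Iteration 1: rows with parent in {2} -> Physics (id 3, d 1), SciFi (id 4, d 1).
Iteration 2: rows with parent in {3,4} -> Comedy (id 5, d 2), Board (id 6, d 2), Toys (id 7, d 2), Fantasy (id 8, d 2).
Iteration 3: rows with parent in {5,6,7,8} -> Horror (id 9, d 3), Music (id 11, d 3).
Iteration 4: rows with parent in {9,11} -> Classical (id 10, d 4).
Iteration 5: no rows with parent in {10}; recursion stops.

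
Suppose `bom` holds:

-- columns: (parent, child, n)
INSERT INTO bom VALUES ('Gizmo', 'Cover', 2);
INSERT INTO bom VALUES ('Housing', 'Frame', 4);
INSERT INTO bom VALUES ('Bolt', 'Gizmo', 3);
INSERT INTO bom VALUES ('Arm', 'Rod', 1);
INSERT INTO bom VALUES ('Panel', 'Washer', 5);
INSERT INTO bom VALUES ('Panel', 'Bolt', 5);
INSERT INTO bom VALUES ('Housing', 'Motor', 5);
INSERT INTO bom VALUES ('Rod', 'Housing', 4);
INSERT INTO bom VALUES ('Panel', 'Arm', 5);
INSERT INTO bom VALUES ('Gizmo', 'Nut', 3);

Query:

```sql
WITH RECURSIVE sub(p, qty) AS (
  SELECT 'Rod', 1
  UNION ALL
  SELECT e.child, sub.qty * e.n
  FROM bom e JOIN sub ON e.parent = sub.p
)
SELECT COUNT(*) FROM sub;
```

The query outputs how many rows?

Base: (Rod, qty=1).
Iteration 1: components of {Rod} -> Housing = 1*4 = 4.
Iteration 2: components of {Housing} -> Frame = 4*4 = 16, Motor = 4*5 = 20.
Iteration 3: no further components; recursion stops.
Total rows emitted: 4.

4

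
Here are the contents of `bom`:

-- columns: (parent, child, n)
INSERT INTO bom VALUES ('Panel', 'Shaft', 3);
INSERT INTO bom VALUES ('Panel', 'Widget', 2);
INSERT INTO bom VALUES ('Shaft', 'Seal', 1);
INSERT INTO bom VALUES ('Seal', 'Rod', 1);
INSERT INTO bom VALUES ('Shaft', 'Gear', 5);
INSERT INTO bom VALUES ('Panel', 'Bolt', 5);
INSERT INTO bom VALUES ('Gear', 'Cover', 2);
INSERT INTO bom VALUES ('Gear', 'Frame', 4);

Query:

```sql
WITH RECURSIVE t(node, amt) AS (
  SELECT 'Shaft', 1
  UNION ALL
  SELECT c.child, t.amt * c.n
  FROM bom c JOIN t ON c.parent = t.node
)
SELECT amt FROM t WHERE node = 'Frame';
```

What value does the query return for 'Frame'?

20

Base: (Shaft, amt=1).
Iteration 1: components of {Shaft} -> Gear = 1*5 = 5, Seal = 1*1 = 1.
Iteration 2: components of {Gear,Seal} -> Cover = 5*2 = 10, Frame = 5*4 = 20, Rod = 1*1 = 1.
Iteration 3: no further components; recursion stops.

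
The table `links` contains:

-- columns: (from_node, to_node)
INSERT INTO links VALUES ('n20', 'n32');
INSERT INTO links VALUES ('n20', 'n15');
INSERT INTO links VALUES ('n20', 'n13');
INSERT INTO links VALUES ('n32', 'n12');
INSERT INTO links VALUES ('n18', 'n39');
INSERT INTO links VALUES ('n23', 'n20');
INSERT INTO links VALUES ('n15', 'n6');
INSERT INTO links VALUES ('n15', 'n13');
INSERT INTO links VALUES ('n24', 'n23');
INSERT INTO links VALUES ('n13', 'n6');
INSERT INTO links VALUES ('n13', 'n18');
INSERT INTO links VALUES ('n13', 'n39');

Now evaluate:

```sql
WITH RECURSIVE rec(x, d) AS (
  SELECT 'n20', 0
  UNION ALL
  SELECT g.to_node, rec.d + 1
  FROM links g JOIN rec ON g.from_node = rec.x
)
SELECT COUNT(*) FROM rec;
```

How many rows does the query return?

Base: (n20, d=0).
Iteration 1: edges from {n20} -> (n13, d=1), (n15, d=1), (n32, d=1).
Iteration 2: edges from {n13,n15,n32} -> (n12, d=2), (n13, d=2), (n18, d=2), (n39, d=2), (n6, d=2) x2. [UNION ALL keeps all 6 new rows, including repeats]
Iteration 3: edges from {n12,n13,n18,n39,n6} -> (n18, d=3), (n39, d=3) x2, (n6, d=3). [UNION ALL keeps all 4 new rows, including repeats]
Iteration 4: edges from {n18,n39,n6} -> (n39, d=4).
Iteration 5: no outgoing edges from {n39}; recursion stops.
Total rows emitted: 15.

15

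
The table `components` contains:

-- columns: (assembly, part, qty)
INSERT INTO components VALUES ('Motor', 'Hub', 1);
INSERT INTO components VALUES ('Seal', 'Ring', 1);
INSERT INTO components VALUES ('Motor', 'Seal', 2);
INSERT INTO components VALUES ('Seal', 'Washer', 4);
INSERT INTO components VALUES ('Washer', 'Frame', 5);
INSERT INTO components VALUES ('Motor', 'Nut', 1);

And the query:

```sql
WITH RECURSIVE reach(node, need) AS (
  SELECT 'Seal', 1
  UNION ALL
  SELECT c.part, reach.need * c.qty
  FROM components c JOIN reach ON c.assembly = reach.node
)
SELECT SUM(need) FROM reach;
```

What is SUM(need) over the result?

Base: (Seal, need=1).
Iteration 1: components of {Seal} -> Ring = 1*1 = 1, Washer = 1*4 = 4.
Iteration 2: components of {Ring,Washer} -> Frame = 4*5 = 20.
Iteration 3: no further components; recursion stops.
SUM(need) = 1 + 4 + 1 + 20 = 26.

26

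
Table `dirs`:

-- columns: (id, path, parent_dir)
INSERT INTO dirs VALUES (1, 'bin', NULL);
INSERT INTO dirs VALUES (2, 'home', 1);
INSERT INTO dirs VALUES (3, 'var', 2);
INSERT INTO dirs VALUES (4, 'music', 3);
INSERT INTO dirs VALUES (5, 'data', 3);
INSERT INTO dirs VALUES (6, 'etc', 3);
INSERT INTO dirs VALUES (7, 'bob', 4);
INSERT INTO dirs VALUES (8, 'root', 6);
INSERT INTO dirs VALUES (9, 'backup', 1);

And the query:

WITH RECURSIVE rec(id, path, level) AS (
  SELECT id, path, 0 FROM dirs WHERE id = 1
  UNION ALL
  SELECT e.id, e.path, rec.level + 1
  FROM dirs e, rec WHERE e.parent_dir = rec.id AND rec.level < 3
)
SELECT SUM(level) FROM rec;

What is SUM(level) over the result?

13

Base: id=1 (bin) at level 0.
Iteration 1: rows with parent_dir in {1} -> home (id 2, level 1), backup (id 9, level 1).
Iteration 2: rows with parent_dir in {2,9} -> var (id 3, level 2).
Iteration 3: rows with parent_dir in {3} -> music (id 4, level 3), data (id 5, level 3), etc (id 6, level 3).
Iteration 4: level < 3 fails for all current rows; recursion stops.
SUM(level) = 0 + 1 + 1 + 2 + 3 + 3 + 3 = 13.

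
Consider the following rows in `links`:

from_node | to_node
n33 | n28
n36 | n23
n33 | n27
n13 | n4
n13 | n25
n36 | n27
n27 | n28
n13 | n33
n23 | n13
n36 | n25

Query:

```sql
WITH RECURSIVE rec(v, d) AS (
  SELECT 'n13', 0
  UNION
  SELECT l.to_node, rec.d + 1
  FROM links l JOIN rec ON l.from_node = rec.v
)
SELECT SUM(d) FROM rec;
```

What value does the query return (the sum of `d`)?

Base: (n13, d=0).
Iteration 1: edges from {n13} -> (n25, d=1), (n33, d=1), (n4, d=1).
Iteration 2: edges from {n25,n33,n4} -> (n27, d=2), (n28, d=2).
Iteration 3: edges from {n27,n28} -> (n28, d=3).
Iteration 4: no outgoing edges from {n28}; recursion stops.
SUM(d) = 0 + 1 + 1 + 1 + 2 + 2 + 3 = 10.

10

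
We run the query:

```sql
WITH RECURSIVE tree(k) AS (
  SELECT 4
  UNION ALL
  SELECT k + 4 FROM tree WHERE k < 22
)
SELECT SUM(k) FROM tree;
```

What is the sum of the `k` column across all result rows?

Base: k=4.
Iteration 1: 4 < 22 holds -> k = 4 + 4 = 8.
Iteration 2: 8 < 22 holds -> k = 8 + 4 = 12.
Iteration 3: 12 < 22 holds -> k = 12 + 4 = 16.
Iteration 4: 16 < 22 holds -> k = 16 + 4 = 20.
Iteration 5: 20 < 22 holds -> k = 20 + 4 = 24.
Iteration 6: 24 < 22 fails; recursion stops.
SUM(k) = 4 + 8 + 12 + 16 + 20 + 24 = 84.

84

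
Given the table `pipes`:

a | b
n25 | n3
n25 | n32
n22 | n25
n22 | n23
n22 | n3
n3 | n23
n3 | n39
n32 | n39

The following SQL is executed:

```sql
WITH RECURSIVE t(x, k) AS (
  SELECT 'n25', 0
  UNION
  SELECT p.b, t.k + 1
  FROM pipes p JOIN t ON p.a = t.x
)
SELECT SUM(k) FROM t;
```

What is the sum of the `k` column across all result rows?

6

Base: (n25, k=0).
Iteration 1: edges from {n25} -> (n3, k=1), (n32, k=1).
Iteration 2: edges from {n3,n32} -> (n23, k=2), (n39, k=2). [UNION drops 1 duplicate row(s)]
Iteration 3: no outgoing edges from {n23,n39}; recursion stops.
SUM(k) = 0 + 1 + 1 + 2 + 2 = 6.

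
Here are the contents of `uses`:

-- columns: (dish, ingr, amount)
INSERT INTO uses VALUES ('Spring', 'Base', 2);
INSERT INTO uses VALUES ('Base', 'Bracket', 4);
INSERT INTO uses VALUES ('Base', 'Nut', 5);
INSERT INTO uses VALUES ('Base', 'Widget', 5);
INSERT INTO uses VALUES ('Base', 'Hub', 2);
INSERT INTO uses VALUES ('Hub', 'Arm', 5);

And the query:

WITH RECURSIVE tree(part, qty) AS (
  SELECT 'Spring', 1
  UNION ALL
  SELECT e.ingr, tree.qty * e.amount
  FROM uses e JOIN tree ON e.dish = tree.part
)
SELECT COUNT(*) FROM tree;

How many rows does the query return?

7

Base: (Spring, qty=1).
Iteration 1: components of {Spring} -> Base = 1*2 = 2.
Iteration 2: components of {Base} -> Bracket = 2*4 = 8, Hub = 2*2 = 4, Nut = 2*5 = 10, Widget = 2*5 = 10.
Iteration 3: components of {Bracket,Hub,Nut,Widget} -> Arm = 4*5 = 20.
Iteration 4: no further components; recursion stops.
Total rows emitted: 7.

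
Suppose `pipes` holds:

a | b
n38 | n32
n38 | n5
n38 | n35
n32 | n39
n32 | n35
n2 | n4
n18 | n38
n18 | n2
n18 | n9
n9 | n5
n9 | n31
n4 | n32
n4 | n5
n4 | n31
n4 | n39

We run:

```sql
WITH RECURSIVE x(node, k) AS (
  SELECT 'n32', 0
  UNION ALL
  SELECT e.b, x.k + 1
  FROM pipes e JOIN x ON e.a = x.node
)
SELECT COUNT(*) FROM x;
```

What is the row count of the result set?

3

Base: (n32, k=0).
Iteration 1: edges from {n32} -> (n35, k=1), (n39, k=1).
Iteration 2: no outgoing edges from {n35,n39}; recursion stops.
Total rows emitted: 3.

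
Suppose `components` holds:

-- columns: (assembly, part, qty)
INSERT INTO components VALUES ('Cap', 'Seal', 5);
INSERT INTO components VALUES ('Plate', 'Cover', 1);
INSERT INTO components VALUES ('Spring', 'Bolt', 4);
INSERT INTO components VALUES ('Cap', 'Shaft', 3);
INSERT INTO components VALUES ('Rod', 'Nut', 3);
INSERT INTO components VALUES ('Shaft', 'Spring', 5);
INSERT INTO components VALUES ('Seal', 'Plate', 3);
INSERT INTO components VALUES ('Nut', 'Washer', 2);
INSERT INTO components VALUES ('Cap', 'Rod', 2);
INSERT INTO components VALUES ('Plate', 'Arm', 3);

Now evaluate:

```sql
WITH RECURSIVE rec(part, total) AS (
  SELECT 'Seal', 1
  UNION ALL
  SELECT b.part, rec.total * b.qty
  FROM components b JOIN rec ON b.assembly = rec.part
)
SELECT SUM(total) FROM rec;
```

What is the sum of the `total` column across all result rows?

Base: (Seal, total=1).
Iteration 1: components of {Seal} -> Plate = 1*3 = 3.
Iteration 2: components of {Plate} -> Arm = 3*3 = 9, Cover = 3*1 = 3.
Iteration 3: no further components; recursion stops.
SUM(total) = 1 + 3 + 9 + 3 = 16.

16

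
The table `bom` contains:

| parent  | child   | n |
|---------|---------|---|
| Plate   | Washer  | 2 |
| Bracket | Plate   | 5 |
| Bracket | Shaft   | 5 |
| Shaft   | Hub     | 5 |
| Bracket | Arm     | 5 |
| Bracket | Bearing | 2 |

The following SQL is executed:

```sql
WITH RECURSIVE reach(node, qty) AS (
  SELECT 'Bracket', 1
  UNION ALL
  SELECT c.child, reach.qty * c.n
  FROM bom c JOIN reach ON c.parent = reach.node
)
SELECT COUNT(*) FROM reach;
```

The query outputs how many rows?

Base: (Bracket, qty=1).
Iteration 1: components of {Bracket} -> Arm = 1*5 = 5, Bearing = 1*2 = 2, Plate = 1*5 = 5, Shaft = 1*5 = 5.
Iteration 2: components of {Arm,Bearing,Plate,Shaft} -> Hub = 5*5 = 25, Washer = 5*2 = 10.
Iteration 3: no further components; recursion stops.
Total rows emitted: 7.

7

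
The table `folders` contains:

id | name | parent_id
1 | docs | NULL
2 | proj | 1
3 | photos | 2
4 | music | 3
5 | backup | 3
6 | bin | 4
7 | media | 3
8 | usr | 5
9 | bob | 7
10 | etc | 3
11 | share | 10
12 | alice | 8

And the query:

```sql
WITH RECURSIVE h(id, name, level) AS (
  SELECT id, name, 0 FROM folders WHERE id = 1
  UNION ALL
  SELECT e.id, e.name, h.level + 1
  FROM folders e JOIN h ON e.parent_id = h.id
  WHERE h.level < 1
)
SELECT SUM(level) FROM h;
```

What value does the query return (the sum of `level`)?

1

Base: id=1 (docs) at level 0.
Iteration 1: rows with parent_id in {1} -> proj (id 2, level 1).
Iteration 2: level < 1 fails for all current rows; recursion stops.
SUM(level) = 0 + 1 = 1.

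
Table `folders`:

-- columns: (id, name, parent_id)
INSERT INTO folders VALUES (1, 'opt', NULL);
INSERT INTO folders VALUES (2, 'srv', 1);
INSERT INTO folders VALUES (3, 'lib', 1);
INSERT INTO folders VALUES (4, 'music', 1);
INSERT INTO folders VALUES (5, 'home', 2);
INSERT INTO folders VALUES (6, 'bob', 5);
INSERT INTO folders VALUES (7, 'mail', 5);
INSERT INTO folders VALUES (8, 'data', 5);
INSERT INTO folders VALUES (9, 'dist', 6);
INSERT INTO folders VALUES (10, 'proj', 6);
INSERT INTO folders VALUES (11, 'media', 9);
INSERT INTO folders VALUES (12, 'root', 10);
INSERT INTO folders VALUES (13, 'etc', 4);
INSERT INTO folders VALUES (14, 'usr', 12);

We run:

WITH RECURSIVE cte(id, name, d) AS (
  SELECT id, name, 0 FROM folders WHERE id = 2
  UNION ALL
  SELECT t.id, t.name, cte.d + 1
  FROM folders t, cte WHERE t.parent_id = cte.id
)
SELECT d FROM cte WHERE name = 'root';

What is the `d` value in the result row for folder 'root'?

Base: id=2 (srv) at d 0.
Iteration 1: rows with parent_id in {2} -> home (id 5, d 1).
Iteration 2: rows with parent_id in {5} -> bob (id 6, d 2), mail (id 7, d 2), data (id 8, d 2).
Iteration 3: rows with parent_id in {6,7,8} -> dist (id 9, d 3), proj (id 10, d 3).
Iteration 4: rows with parent_id in {9,10} -> media (id 11, d 4), root (id 12, d 4).
Iteration 5: rows with parent_id in {11,12} -> usr (id 14, d 5).
Iteration 6: no rows with parent_id in {14}; recursion stops.

4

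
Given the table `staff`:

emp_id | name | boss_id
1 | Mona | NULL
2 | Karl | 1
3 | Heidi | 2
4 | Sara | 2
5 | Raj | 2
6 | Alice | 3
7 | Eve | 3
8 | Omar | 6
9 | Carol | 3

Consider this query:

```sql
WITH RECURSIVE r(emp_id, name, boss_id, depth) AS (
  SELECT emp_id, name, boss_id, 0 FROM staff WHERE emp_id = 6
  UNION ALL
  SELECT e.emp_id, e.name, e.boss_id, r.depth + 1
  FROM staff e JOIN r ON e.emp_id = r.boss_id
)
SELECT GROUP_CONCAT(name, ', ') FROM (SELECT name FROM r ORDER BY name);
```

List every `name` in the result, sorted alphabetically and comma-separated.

Base: emp_id=6 (Alice), boss_id=3, depth 0.
Iteration 1: join on emp_id=3 -> Heidi (id 3, boss_id=2, depth 1).
Iteration 2: join on emp_id=2 -> Karl (id 2, boss_id=1, depth 2).
Iteration 3: join on emp_id=1 -> Mona (id 1, boss_id=NULL, depth 3).
Iteration 4: boss_id is NULL; no match; recursion stops.

Alice, Heidi, Karl, Mona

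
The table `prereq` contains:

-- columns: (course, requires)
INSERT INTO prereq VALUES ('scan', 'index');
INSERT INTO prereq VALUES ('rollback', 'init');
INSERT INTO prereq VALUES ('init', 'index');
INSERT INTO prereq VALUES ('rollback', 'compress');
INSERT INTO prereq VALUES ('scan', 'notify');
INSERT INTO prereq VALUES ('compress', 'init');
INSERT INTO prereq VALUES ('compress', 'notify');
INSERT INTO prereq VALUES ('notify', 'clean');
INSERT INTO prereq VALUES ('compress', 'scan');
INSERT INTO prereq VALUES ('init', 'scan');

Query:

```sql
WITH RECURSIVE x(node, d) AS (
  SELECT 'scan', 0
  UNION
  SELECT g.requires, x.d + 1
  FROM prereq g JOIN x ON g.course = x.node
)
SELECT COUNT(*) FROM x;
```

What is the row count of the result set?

Base: (scan, d=0).
Iteration 1: edges from {scan} -> (index, d=1), (notify, d=1).
Iteration 2: edges from {index,notify} -> (clean, d=2).
Iteration 3: no outgoing edges from {clean}; recursion stops.
Total rows emitted: 4.

4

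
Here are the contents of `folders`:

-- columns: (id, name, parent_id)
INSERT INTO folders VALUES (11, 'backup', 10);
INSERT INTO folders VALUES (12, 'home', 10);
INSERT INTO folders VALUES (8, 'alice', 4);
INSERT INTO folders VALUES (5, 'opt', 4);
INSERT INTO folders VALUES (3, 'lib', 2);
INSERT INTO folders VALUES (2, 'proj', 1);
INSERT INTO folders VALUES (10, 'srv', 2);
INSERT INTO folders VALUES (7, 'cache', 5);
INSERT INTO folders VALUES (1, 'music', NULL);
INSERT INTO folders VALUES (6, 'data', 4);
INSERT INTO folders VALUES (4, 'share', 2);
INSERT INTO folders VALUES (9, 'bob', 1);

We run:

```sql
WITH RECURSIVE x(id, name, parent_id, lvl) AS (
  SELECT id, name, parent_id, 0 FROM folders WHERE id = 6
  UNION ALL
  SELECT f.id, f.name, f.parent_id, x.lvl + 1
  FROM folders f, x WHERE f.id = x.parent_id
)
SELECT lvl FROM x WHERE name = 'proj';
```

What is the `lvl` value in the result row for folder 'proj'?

2

Base: id=6 (data), parent_id=4, lvl 0.
Iteration 1: join on id=4 -> share (id 4, parent_id=2, lvl 1).
Iteration 2: join on id=2 -> proj (id 2, parent_id=1, lvl 2).
Iteration 3: join on id=1 -> music (id 1, parent_id=NULL, lvl 3).
Iteration 4: parent_id is NULL; no match; recursion stops.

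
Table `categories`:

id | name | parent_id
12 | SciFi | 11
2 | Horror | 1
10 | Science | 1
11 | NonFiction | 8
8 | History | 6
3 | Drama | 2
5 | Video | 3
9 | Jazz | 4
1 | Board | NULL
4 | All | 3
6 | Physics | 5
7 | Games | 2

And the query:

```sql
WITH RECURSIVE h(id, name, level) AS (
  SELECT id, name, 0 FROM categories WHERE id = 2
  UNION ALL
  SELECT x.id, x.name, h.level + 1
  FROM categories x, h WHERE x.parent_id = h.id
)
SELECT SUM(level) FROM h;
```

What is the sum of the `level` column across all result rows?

27

Base: id=2 (Horror) at level 0.
Iteration 1: rows with parent_id in {2} -> Drama (id 3, level 1), Games (id 7, level 1).
Iteration 2: rows with parent_id in {3,7} -> All (id 4, level 2), Video (id 5, level 2).
Iteration 3: rows with parent_id in {4,5} -> Physics (id 6, level 3), Jazz (id 9, level 3).
Iteration 4: rows with parent_id in {6,9} -> History (id 8, level 4).
Iteration 5: rows with parent_id in {8} -> NonFiction (id 11, level 5).
Iteration 6: rows with parent_id in {11} -> SciFi (id 12, level 6).
Iteration 7: no rows with parent_id in {12}; recursion stops.
SUM(level) = 0 + 1 + 1 + 2 + 2 + 3 + 3 + 4 + 5 + 6 = 27.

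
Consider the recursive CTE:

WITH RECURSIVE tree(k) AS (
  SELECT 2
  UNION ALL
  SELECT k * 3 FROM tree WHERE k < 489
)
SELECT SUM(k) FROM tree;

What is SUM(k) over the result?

2186

Base: k=2.
Iteration 1: 2 < 489 holds -> k = 2 * 3 = 6.
Iteration 2: 6 < 489 holds -> k = 6 * 3 = 18.
Iteration 3: 18 < 489 holds -> k = 18 * 3 = 54.
Iteration 4: 54 < 489 holds -> k = 54 * 3 = 162.
Iteration 5: 162 < 489 holds -> k = 162 * 3 = 486.
Iteration 6: 486 < 489 holds -> k = 486 * 3 = 1458.
Iteration 7: 1458 < 489 fails; recursion stops.
SUM(k) = 2 + 6 + 18 + 54 + 162 + 486 + 1458 = 2186.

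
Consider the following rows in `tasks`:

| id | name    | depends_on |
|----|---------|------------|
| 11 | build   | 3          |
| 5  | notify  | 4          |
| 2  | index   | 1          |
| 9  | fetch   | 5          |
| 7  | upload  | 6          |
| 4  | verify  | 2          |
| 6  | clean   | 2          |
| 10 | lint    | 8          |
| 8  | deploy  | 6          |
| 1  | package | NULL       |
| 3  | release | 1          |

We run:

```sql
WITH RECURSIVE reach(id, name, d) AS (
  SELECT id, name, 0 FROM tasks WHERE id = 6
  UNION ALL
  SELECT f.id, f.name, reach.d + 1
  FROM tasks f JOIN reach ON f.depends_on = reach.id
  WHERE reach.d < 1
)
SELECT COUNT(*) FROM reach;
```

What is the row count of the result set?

3

Base: id=6 (clean) at d 0.
Iteration 1: rows with depends_on in {6} -> upload (id 7, d 1), deploy (id 8, d 1).
Iteration 2: d < 1 fails for all current rows; recursion stops.
Total rows emitted: 3.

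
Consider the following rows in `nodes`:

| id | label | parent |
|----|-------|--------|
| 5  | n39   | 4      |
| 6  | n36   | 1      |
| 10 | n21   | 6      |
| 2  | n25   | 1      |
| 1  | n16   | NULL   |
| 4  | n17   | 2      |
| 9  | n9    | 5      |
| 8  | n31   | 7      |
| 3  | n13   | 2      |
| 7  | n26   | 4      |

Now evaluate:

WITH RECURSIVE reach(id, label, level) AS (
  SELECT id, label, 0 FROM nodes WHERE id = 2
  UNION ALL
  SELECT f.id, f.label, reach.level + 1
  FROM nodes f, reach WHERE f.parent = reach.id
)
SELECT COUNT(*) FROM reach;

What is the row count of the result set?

7

Base: id=2 (n25) at level 0.
Iteration 1: rows with parent in {2} -> n13 (id 3, level 1), n17 (id 4, level 1).
Iteration 2: rows with parent in {3,4} -> n39 (id 5, level 2), n26 (id 7, level 2).
Iteration 3: rows with parent in {5,7} -> n31 (id 8, level 3), n9 (id 9, level 3).
Iteration 4: no rows with parent in {8,9}; recursion stops.
Total rows emitted: 7.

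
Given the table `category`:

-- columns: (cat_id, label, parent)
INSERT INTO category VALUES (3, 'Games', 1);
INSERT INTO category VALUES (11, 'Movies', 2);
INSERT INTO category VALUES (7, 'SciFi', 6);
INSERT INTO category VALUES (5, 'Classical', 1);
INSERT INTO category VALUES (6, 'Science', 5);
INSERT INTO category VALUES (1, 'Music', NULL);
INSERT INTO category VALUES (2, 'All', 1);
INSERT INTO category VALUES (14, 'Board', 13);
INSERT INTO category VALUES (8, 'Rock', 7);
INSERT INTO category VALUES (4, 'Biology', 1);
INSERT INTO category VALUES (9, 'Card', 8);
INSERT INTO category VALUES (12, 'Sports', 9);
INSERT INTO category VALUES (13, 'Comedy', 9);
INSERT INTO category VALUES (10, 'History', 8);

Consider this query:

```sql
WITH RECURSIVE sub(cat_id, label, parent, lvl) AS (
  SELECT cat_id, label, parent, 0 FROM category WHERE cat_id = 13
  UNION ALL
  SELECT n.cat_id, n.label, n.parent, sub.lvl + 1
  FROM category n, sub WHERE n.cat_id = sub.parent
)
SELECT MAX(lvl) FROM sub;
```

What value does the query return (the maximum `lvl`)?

6

Base: cat_id=13 (Comedy), parent=9, lvl 0.
Iteration 1: join on cat_id=9 -> Card (id 9, parent=8, lvl 1).
Iteration 2: join on cat_id=8 -> Rock (id 8, parent=7, lvl 2).
Iteration 3: join on cat_id=7 -> SciFi (id 7, parent=6, lvl 3).
Iteration 4: join on cat_id=6 -> Science (id 6, parent=5, lvl 4).
Iteration 5: join on cat_id=5 -> Classical (id 5, parent=1, lvl 5).
Iteration 6: join on cat_id=1 -> Music (id 1, parent=NULL, lvl 6).
Iteration 7: parent is NULL; no match; recursion stops.
lvl values: 0, 1, 2, 3, 4, 5, 6; the maximum is 6.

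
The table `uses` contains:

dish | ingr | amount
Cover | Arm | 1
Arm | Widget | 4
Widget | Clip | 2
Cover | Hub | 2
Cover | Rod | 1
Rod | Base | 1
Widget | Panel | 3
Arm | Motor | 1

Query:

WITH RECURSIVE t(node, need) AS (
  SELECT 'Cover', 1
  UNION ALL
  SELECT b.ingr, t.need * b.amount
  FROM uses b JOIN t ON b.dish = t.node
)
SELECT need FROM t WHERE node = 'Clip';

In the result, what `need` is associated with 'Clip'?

Base: (Cover, need=1).
Iteration 1: components of {Cover} -> Arm = 1*1 = 1, Hub = 1*2 = 2, Rod = 1*1 = 1.
Iteration 2: components of {Arm,Hub,Rod} -> Base = 1*1 = 1, Motor = 1*1 = 1, Widget = 1*4 = 4.
Iteration 3: components of {Base,Motor,Widget} -> Clip = 4*2 = 8, Panel = 4*3 = 12.
Iteration 4: no further components; recursion stops.

8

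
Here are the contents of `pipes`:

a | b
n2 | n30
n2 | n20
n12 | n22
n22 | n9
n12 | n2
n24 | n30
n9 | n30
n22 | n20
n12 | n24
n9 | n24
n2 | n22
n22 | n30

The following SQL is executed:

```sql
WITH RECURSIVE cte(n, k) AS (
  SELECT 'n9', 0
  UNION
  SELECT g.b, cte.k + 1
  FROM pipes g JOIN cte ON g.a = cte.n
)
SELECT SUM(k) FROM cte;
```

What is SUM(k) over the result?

4

Base: (n9, k=0).
Iteration 1: edges from {n9} -> (n24, k=1), (n30, k=1).
Iteration 2: edges from {n24,n30} -> (n30, k=2).
Iteration 3: no outgoing edges from {n30}; recursion stops.
SUM(k) = 0 + 1 + 1 + 2 = 4.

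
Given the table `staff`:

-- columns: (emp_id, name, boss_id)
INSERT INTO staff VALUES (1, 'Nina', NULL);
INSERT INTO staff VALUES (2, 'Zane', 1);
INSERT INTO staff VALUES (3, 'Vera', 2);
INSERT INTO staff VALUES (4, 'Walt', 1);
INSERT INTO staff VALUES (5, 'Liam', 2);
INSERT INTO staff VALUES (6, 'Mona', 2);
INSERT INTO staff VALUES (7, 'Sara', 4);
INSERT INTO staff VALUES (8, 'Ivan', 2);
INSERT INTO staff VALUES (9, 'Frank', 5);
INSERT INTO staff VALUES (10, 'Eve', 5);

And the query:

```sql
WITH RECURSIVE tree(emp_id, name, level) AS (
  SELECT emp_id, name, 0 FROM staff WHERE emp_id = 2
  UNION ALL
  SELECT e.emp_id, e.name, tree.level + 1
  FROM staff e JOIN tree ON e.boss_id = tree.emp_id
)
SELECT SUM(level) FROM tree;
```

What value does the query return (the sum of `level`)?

8

Base: emp_id=2 (Zane) at level 0.
Iteration 1: rows with boss_id in {2} -> Vera (id 3, level 1), Liam (id 5, level 1), Mona (id 6, level 1), Ivan (id 8, level 1).
Iteration 2: rows with boss_id in {3,5,6,8} -> Frank (id 9, level 2), Eve (id 10, level 2).
Iteration 3: no rows with boss_id in {9,10}; recursion stops.
SUM(level) = 0 + 1 + 1 + 1 + 1 + 2 + 2 = 8.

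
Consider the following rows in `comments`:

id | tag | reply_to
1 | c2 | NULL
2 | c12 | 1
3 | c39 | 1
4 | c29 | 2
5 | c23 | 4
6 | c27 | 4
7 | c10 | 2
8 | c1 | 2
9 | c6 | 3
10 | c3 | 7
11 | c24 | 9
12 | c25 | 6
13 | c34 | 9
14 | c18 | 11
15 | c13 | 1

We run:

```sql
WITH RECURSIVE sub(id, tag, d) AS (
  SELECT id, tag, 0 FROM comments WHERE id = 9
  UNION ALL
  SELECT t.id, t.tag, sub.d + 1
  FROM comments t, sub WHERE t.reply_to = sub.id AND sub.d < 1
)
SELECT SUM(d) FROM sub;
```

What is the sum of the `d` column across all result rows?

2

Base: id=9 (c6) at d 0.
Iteration 1: rows with reply_to in {9} -> c24 (id 11, d 1), c34 (id 13, d 1).
Iteration 2: d < 1 fails for all current rows; recursion stops.
SUM(d) = 0 + 1 + 1 = 2.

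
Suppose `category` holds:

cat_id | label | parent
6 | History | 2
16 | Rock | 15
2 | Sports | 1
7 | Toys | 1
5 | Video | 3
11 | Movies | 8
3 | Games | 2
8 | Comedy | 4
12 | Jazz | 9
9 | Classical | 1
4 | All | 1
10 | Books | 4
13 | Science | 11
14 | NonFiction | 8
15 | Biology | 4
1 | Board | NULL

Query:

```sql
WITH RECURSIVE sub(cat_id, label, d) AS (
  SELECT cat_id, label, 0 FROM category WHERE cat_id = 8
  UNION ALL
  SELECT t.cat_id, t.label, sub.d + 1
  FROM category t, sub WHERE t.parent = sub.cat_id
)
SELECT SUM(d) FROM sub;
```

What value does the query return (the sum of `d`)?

Base: cat_id=8 (Comedy) at d 0.
Iteration 1: rows with parent in {8} -> Movies (id 11, d 1), NonFiction (id 14, d 1).
Iteration 2: rows with parent in {11,14} -> Science (id 13, d 2).
Iteration 3: no rows with parent in {13}; recursion stops.
SUM(d) = 0 + 1 + 1 + 2 = 4.

4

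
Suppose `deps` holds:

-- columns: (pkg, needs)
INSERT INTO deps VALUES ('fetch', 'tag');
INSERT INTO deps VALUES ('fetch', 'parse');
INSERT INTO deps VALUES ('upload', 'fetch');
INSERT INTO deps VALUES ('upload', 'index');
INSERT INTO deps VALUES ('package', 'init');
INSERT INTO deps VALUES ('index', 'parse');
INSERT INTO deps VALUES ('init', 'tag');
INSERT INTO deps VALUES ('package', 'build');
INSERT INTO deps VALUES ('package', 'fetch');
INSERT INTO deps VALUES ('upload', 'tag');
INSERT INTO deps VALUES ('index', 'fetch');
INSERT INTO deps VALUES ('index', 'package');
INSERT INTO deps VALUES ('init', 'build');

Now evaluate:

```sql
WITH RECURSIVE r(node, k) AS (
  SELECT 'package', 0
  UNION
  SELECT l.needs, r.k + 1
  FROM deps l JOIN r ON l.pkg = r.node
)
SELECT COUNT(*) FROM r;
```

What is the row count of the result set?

Base: (package, k=0).
Iteration 1: edges from {package} -> (build, k=1), (fetch, k=1), (init, k=1).
Iteration 2: edges from {build,fetch,init} -> (build, k=2), (parse, k=2), (tag, k=2). [UNION drops 1 duplicate row(s)]
Iteration 3: no outgoing edges from {build,parse,tag}; recursion stops.
Total rows emitted: 7.

7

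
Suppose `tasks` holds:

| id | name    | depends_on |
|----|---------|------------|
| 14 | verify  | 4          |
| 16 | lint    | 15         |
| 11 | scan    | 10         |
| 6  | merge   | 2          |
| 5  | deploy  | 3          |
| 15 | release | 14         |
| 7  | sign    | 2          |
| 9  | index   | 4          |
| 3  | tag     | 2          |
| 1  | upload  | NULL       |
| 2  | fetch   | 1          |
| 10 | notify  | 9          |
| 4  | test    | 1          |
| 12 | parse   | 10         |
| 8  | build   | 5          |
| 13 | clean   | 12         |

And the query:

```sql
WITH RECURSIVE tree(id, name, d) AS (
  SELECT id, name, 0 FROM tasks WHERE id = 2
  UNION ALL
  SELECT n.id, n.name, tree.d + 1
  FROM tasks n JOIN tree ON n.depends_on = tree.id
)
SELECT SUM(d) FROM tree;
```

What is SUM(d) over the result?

Base: id=2 (fetch) at d 0.
Iteration 1: rows with depends_on in {2} -> tag (id 3, d 1), merge (id 6, d 1), sign (id 7, d 1).
Iteration 2: rows with depends_on in {3,6,7} -> deploy (id 5, d 2).
Iteration 3: rows with depends_on in {5} -> build (id 8, d 3).
Iteration 4: no rows with depends_on in {8}; recursion stops.
SUM(d) = 0 + 1 + 1 + 1 + 2 + 3 = 8.

8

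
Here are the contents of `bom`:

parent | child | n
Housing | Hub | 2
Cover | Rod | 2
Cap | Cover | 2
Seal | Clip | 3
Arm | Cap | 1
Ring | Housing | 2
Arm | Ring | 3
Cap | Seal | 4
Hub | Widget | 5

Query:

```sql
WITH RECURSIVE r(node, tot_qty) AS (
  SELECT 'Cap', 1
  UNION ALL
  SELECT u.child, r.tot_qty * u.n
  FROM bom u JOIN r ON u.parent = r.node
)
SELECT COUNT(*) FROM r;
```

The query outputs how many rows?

5

Base: (Cap, tot_qty=1).
Iteration 1: components of {Cap} -> Cover = 1*2 = 2, Seal = 1*4 = 4.
Iteration 2: components of {Cover,Seal} -> Clip = 4*3 = 12, Rod = 2*2 = 4.
Iteration 3: no further components; recursion stops.
Total rows emitted: 5.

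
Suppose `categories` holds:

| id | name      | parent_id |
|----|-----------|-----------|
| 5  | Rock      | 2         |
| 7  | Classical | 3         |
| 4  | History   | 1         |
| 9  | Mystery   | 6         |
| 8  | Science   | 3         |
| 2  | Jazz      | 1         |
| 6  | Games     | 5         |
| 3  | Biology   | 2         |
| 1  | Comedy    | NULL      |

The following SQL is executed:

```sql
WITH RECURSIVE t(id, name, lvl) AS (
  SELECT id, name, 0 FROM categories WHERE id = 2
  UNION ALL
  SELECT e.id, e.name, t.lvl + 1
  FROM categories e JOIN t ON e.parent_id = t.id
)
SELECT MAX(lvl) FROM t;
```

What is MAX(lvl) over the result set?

3

Base: id=2 (Jazz) at lvl 0.
Iteration 1: rows with parent_id in {2} -> Biology (id 3, lvl 1), Rock (id 5, lvl 1).
Iteration 2: rows with parent_id in {3,5} -> Games (id 6, lvl 2), Classical (id 7, lvl 2), Science (id 8, lvl 2).
Iteration 3: rows with parent_id in {6,7,8} -> Mystery (id 9, lvl 3).
Iteration 4: no rows with parent_id in {9}; recursion stops.
lvl values: 0, 1, 1, 2, 2, 2, 3; the maximum is 3.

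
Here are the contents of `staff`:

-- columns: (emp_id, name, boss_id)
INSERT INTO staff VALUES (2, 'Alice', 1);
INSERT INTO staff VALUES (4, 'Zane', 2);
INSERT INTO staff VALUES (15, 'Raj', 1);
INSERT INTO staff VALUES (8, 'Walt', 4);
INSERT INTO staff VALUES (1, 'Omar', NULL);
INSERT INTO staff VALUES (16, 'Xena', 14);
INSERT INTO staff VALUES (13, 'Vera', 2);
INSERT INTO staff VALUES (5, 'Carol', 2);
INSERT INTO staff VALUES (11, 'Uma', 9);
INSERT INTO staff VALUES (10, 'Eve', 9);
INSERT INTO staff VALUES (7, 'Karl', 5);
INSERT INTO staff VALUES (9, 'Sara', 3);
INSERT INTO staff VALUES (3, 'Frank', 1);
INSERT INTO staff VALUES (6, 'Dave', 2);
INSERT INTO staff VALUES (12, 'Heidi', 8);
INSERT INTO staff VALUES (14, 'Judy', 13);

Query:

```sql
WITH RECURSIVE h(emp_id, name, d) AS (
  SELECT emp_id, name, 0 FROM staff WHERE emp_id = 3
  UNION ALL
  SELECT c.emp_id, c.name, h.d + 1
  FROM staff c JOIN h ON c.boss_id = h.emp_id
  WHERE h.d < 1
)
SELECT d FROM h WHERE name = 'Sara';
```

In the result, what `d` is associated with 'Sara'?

Base: emp_id=3 (Frank) at d 0.
Iteration 1: rows with boss_id in {3} -> Sara (id 9, d 1).
Iteration 2: d < 1 fails for all current rows; recursion stops.

1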